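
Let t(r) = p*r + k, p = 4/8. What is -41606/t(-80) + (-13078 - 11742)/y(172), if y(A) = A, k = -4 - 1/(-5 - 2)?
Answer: 10618471/13201 ≈ 804.37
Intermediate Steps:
p = 1/2 (p = 4*(1/8) = 1/2 ≈ 0.50000)
k = -27/7 (k = -4 - 1/(-7) = -4 - 1*(-1/7) = -4 + 1/7 = -27/7 ≈ -3.8571)
t(r) = -27/7 + r/2 (t(r) = r/2 - 27/7 = -27/7 + r/2)
-41606/t(-80) + (-13078 - 11742)/y(172) = -41606/(-27/7 + (1/2)*(-80)) + (-13078 - 11742)/172 = -41606/(-27/7 - 40) - 24820*1/172 = -41606/(-307/7) - 6205/43 = -41606*(-7/307) - 6205/43 = 291242/307 - 6205/43 = 10618471/13201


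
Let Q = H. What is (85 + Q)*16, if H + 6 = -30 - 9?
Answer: 640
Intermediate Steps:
H = -45 (H = -6 + (-30 - 9) = -6 - 39 = -45)
Q = -45
(85 + Q)*16 = (85 - 45)*16 = 40*16 = 640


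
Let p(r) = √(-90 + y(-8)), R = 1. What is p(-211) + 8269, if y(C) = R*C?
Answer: 8269 + 7*I*√2 ≈ 8269.0 + 9.8995*I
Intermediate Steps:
y(C) = C (y(C) = 1*C = C)
p(r) = 7*I*√2 (p(r) = √(-90 - 8) = √(-98) = 7*I*√2)
p(-211) + 8269 = 7*I*√2 + 8269 = 8269 + 7*I*√2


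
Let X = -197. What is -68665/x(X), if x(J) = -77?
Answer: 68665/77 ≈ 891.75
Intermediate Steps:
-68665/x(X) = -68665/(-77) = -68665*(-1/77) = 68665/77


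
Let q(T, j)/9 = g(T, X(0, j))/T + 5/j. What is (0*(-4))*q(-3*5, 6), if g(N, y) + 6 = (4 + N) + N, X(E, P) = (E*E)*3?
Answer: 0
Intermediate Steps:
X(E, P) = 3*E² (X(E, P) = E²*3 = 3*E²)
g(N, y) = -2 + 2*N (g(N, y) = -6 + ((4 + N) + N) = -6 + (4 + 2*N) = -2 + 2*N)
q(T, j) = 45/j + 9*(-2 + 2*T)/T (q(T, j) = 9*((-2 + 2*T)/T + 5/j) = 9*(5/j + (-2 + 2*T)/T) = 45/j + 9*(-2 + 2*T)/T)
(0*(-4))*q(-3*5, 6) = (0*(-4))*(18 - 18/((-3*5)) + 45/6) = 0*(18 - 18/(-15) + 45*(⅙)) = 0*(18 - 18*(-1/15) + 15/2) = 0*(18 + 6/5 + 15/2) = 0*(267/10) = 0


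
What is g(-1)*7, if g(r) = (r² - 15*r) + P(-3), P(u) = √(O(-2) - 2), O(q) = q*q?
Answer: 112 + 7*√2 ≈ 121.90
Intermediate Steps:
O(q) = q²
P(u) = √2 (P(u) = √((-2)² - 2) = √(4 - 2) = √2)
g(r) = √2 + r² - 15*r (g(r) = (r² - 15*r) + √2 = √2 + r² - 15*r)
g(-1)*7 = (√2 + (-1)² - 15*(-1))*7 = (√2 + 1 + 15)*7 = (16 + √2)*7 = 112 + 7*√2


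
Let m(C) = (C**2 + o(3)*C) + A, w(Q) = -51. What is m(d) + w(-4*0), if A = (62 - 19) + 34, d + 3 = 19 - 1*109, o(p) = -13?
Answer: 9884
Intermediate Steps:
d = -93 (d = -3 + (19 - 1*109) = -3 + (19 - 109) = -3 - 90 = -93)
A = 77 (A = 43 + 34 = 77)
m(C) = 77 + C**2 - 13*C (m(C) = (C**2 - 13*C) + 77 = 77 + C**2 - 13*C)
m(d) + w(-4*0) = (77 + (-93)**2 - 13*(-93)) - 51 = (77 + 8649 + 1209) - 51 = 9935 - 51 = 9884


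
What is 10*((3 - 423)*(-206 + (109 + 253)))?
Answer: -655200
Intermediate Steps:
10*((3 - 423)*(-206 + (109 + 253))) = 10*(-420*(-206 + 362)) = 10*(-420*156) = 10*(-65520) = -655200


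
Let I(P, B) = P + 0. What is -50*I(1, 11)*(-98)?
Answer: 4900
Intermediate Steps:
I(P, B) = P
-50*I(1, 11)*(-98) = -50*1*(-98) = -50*(-98) = 4900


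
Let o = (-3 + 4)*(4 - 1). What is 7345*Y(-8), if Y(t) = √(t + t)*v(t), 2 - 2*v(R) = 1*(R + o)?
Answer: 102830*I ≈ 1.0283e+5*I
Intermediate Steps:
o = 3 (o = 1*3 = 3)
v(R) = -½ - R/2 (v(R) = 1 - (R + 3)/2 = 1 - (3 + R)/2 = 1 + (-3/2 - R/2) = -½ - R/2)
Y(t) = √2*√t*(-½ - t/2) (Y(t) = √(t + t)*(-½ - t/2) = √(2*t)*(-½ - t/2) = (√2*√t)*(-½ - t/2) = √2*√t*(-½ - t/2))
7345*Y(-8) = 7345*(√2*√(-8)*(-1 - 1*(-8))/2) = 7345*(√2*(2*I*√2)*(-1 + 8)/2) = 7345*((½)*√2*(2*I*√2)*7) = 7345*(14*I) = 102830*I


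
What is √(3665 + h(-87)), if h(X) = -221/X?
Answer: 2*√6939903/87 ≈ 60.560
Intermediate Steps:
√(3665 + h(-87)) = √(3665 - 221/(-87)) = √(3665 - 221*(-1/87)) = √(3665 + 221/87) = √(319076/87) = 2*√6939903/87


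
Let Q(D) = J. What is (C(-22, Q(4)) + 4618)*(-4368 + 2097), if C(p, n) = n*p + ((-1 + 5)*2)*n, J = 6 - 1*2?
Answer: -10360302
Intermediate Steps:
J = 4 (J = 6 - 2 = 4)
Q(D) = 4
C(p, n) = 8*n + n*p (C(p, n) = n*p + (4*2)*n = n*p + 8*n = 8*n + n*p)
(C(-22, Q(4)) + 4618)*(-4368 + 2097) = (4*(8 - 22) + 4618)*(-4368 + 2097) = (4*(-14) + 4618)*(-2271) = (-56 + 4618)*(-2271) = 4562*(-2271) = -10360302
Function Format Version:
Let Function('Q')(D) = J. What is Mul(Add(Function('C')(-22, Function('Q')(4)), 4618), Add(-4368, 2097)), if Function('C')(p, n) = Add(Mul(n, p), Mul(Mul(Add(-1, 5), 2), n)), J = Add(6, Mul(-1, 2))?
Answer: -10360302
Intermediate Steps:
J = 4 (J = Add(6, -2) = 4)
Function('Q')(D) = 4
Function('C')(p, n) = Add(Mul(8, n), Mul(n, p)) (Function('C')(p, n) = Add(Mul(n, p), Mul(Mul(4, 2), n)) = Add(Mul(n, p), Mul(8, n)) = Add(Mul(8, n), Mul(n, p)))
Mul(Add(Function('C')(-22, Function('Q')(4)), 4618), Add(-4368, 2097)) = Mul(Add(Mul(4, Add(8, -22)), 4618), Add(-4368, 2097)) = Mul(Add(Mul(4, -14), 4618), -2271) = Mul(Add(-56, 4618), -2271) = Mul(4562, -2271) = -10360302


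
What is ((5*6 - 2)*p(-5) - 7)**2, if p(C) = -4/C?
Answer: 5929/25 ≈ 237.16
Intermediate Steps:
((5*6 - 2)*p(-5) - 7)**2 = ((5*6 - 2)*(-4/(-5)) - 7)**2 = ((30 - 2)*(-4*(-1/5)) - 7)**2 = (28*(4/5) - 7)**2 = (112/5 - 7)**2 = (77/5)**2 = 5929/25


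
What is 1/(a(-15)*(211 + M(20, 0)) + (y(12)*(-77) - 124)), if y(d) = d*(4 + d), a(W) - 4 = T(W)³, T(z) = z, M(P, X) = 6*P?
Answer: -1/1130709 ≈ -8.8440e-7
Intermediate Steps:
a(W) = 4 + W³
1/(a(-15)*(211 + M(20, 0)) + (y(12)*(-77) - 124)) = 1/((4 + (-15)³)*(211 + 6*20) + ((12*(4 + 12))*(-77) - 124)) = 1/((4 - 3375)*(211 + 120) + ((12*16)*(-77) - 124)) = 1/(-3371*331 + (192*(-77) - 124)) = 1/(-1115801 + (-14784 - 124)) = 1/(-1115801 - 14908) = 1/(-1130709) = -1/1130709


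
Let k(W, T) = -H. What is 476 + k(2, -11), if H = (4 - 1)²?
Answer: 467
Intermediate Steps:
H = 9 (H = 3² = 9)
k(W, T) = -9 (k(W, T) = -1*9 = -9)
476 + k(2, -11) = 476 - 9 = 467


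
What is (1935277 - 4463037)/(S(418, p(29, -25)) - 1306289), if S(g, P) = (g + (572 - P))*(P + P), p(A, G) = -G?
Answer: 2527760/1258039 ≈ 2.0093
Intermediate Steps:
S(g, P) = 2*P*(572 + g - P) (S(g, P) = (572 + g - P)*(2*P) = 2*P*(572 + g - P))
(1935277 - 4463037)/(S(418, p(29, -25)) - 1306289) = (1935277 - 4463037)/(2*(-1*(-25))*(572 + 418 - (-1)*(-25)) - 1306289) = -2527760/(2*25*(572 + 418 - 1*25) - 1306289) = -2527760/(2*25*(572 + 418 - 25) - 1306289) = -2527760/(2*25*965 - 1306289) = -2527760/(48250 - 1306289) = -2527760/(-1258039) = -2527760*(-1/1258039) = 2527760/1258039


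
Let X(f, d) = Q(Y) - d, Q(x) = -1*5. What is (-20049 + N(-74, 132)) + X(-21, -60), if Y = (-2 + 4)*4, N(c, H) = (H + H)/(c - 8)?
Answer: -819886/41 ≈ -19997.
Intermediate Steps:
N(c, H) = 2*H/(-8 + c) (N(c, H) = (2*H)/(-8 + c) = 2*H/(-8 + c))
Y = 8 (Y = 2*4 = 8)
Q(x) = -5
X(f, d) = -5 - d
(-20049 + N(-74, 132)) + X(-21, -60) = (-20049 + 2*132/(-8 - 74)) + (-5 - 1*(-60)) = (-20049 + 2*132/(-82)) + (-5 + 60) = (-20049 + 2*132*(-1/82)) + 55 = (-20049 - 132/41) + 55 = -822141/41 + 55 = -819886/41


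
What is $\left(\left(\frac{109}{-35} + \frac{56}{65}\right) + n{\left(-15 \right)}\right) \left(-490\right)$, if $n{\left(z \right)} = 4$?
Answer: $- \frac{11130}{13} \approx -856.15$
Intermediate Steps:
$\left(\left(\frac{109}{-35} + \frac{56}{65}\right) + n{\left(-15 \right)}\right) \left(-490\right) = \left(\left(\frac{109}{-35} + \frac{56}{65}\right) + 4\right) \left(-490\right) = \left(\left(109 \left(- \frac{1}{35}\right) + 56 \cdot \frac{1}{65}\right) + 4\right) \left(-490\right) = \left(\left(- \frac{109}{35} + \frac{56}{65}\right) + 4\right) \left(-490\right) = \left(- \frac{205}{91} + 4\right) \left(-490\right) = \frac{159}{91} \left(-490\right) = - \frac{11130}{13}$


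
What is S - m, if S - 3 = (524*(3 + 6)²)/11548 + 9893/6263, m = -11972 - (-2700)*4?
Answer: 21340522959/18081281 ≈ 1180.3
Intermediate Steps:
m = -1172 (m = -11972 - 1*(-10800) = -11972 + 10800 = -1172)
S = 149261627/18081281 (S = 3 + ((524*(3 + 6)²)/11548 + 9893/6263) = 3 + ((524*9²)*(1/11548) + 9893*(1/6263)) = 3 + ((524*81)*(1/11548) + 9893/6263) = 3 + (42444*(1/11548) + 9893/6263) = 3 + (10611/2887 + 9893/6263) = 3 + 95017784/18081281 = 149261627/18081281 ≈ 8.2550)
S - m = 149261627/18081281 - 1*(-1172) = 149261627/18081281 + 1172 = 21340522959/18081281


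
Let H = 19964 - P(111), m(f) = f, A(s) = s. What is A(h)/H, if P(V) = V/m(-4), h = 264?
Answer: 1056/79967 ≈ 0.013205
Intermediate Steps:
P(V) = -V/4 (P(V) = V/(-4) = V*(-¼) = -V/4)
H = 79967/4 (H = 19964 - (-1)*111/4 = 19964 - 1*(-111/4) = 19964 + 111/4 = 79967/4 ≈ 19992.)
A(h)/H = 264/(79967/4) = 264*(4/79967) = 1056/79967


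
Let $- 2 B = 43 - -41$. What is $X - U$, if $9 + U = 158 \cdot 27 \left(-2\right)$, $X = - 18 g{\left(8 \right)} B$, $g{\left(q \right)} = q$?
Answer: $14589$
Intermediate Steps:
$B = -42$ ($B = - \frac{43 - -41}{2} = - \frac{43 + 41}{2} = \left(- \frac{1}{2}\right) 84 = -42$)
$X = 6048$ ($X = \left(-18\right) 8 \left(-42\right) = \left(-144\right) \left(-42\right) = 6048$)
$U = -8541$ ($U = -9 + 158 \cdot 27 \left(-2\right) = -9 + 4266 \left(-2\right) = -9 - 8532 = -8541$)
$X - U = 6048 - -8541 = 6048 + 8541 = 14589$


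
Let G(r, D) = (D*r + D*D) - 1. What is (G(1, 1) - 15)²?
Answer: 196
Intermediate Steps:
G(r, D) = -1 + D² + D*r (G(r, D) = (D*r + D²) - 1 = (D² + D*r) - 1 = -1 + D² + D*r)
(G(1, 1) - 15)² = ((-1 + 1² + 1*1) - 15)² = ((-1 + 1 + 1) - 15)² = (1 - 15)² = (-14)² = 196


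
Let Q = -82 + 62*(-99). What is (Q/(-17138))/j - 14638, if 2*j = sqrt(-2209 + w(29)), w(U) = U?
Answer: -14638 - 622*I*sqrt(545)/934021 ≈ -14638.0 - 0.015546*I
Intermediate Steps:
Q = -6220 (Q = -82 - 6138 = -6220)
j = I*sqrt(545) (j = sqrt(-2209 + 29)/2 = sqrt(-2180)/2 = (2*I*sqrt(545))/2 = I*sqrt(545) ≈ 23.345*I)
(Q/(-17138))/j - 14638 = (-6220/(-17138))/((I*sqrt(545))) - 14638 = (-6220*(-1/17138))*(-I*sqrt(545)/545) - 14638 = 3110*(-I*sqrt(545)/545)/8569 - 14638 = -622*I*sqrt(545)/934021 - 14638 = -14638 - 622*I*sqrt(545)/934021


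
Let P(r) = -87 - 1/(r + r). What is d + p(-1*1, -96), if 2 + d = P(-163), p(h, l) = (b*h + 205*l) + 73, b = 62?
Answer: -6441107/326 ≈ -19758.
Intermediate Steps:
P(r) = -87 - 1/(2*r)
p(h, l) = 73 + 62*h + 205*l (p(h, l) = (62*h + 205*l) + 73 = 73 + 62*h + 205*l)
d = -29013/326 (d = -2 + (-87 - 1/2/(-163)) = -2 + (-87 - 1/2*(-1/163)) = -2 + (-87 + 1/326) = -2 - 28361/326 = -29013/326 ≈ -88.997)
d + p(-1*1, -96) = -29013/326 + (73 + 62*(-1*1) + 205*(-96)) = -29013/326 + (73 + 62*(-1) - 19680) = -29013/326 + (73 - 62 - 19680) = -29013/326 - 19669 = -6441107/326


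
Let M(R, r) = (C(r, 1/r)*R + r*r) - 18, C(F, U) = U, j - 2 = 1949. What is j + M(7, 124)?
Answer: 2146323/124 ≈ 17309.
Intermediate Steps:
j = 1951 (j = 2 + 1949 = 1951)
M(R, r) = -18 + r**2 + R/r (M(R, r) = ((1/r)*R + r*r) - 18 = (R/r + r**2) - 18 = (r**2 + R/r) - 18 = -18 + r**2 + R/r)
j + M(7, 124) = 1951 + (-18 + 124**2 + 7/124) = 1951 + (-18 + 15376 + 7*(1/124)) = 1951 + (-18 + 15376 + 7/124) = 1951 + 1904399/124 = 2146323/124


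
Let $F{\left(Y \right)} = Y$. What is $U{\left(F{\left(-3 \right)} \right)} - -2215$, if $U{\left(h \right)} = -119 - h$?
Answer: $2099$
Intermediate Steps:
$U{\left(F{\left(-3 \right)} \right)} - -2215 = \left(-119 - -3\right) - -2215 = \left(-119 + 3\right) + 2215 = -116 + 2215 = 2099$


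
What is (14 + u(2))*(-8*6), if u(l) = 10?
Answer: -1152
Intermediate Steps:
(14 + u(2))*(-8*6) = (14 + 10)*(-8*6) = 24*(-48) = -1152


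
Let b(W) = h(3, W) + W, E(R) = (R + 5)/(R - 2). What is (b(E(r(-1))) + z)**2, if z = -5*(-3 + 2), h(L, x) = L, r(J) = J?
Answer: 400/9 ≈ 44.444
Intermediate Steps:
E(R) = (5 + R)/(-2 + R)
z = 5 (z = -5*(-1) = 5)
b(W) = 3 + W
(b(E(r(-1))) + z)**2 = ((3 + (5 - 1)/(-2 - 1)) + 5)**2 = ((3 + 4/(-3)) + 5)**2 = ((3 - 1/3*4) + 5)**2 = ((3 - 4/3) + 5)**2 = (5/3 + 5)**2 = (20/3)**2 = 400/9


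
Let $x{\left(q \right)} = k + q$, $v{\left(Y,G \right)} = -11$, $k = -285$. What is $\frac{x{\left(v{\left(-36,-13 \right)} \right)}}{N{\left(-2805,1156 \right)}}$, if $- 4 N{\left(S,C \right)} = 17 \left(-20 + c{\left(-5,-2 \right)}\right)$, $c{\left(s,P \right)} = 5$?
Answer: $- \frac{1184}{255} \approx -4.6431$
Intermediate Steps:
$x{\left(q \right)} = -285 + q$
$N{\left(S,C \right)} = \frac{255}{4}$ ($N{\left(S,C \right)} = - \frac{17 \left(-20 + 5\right)}{4} = - \frac{17 \left(-15\right)}{4} = \left(- \frac{1}{4}\right) \left(-255\right) = \frac{255}{4}$)
$\frac{x{\left(v{\left(-36,-13 \right)} \right)}}{N{\left(-2805,1156 \right)}} = \frac{-285 - 11}{\frac{255}{4}} = \left(-296\right) \frac{4}{255} = - \frac{1184}{255}$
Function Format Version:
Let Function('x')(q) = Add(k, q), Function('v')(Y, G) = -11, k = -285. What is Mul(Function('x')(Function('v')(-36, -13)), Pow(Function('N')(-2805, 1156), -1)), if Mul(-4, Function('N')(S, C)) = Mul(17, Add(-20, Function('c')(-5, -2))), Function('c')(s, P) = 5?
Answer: Rational(-1184, 255) ≈ -4.6431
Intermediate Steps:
Function('x')(q) = Add(-285, q)
Function('N')(S, C) = Rational(255, 4) (Function('N')(S, C) = Mul(Rational(-1, 4), Mul(17, Add(-20, 5))) = Mul(Rational(-1, 4), Mul(17, -15)) = Mul(Rational(-1, 4), -255) = Rational(255, 4))
Mul(Function('x')(Function('v')(-36, -13)), Pow(Function('N')(-2805, 1156), -1)) = Mul(Add(-285, -11), Pow(Rational(255, 4), -1)) = Mul(-296, Rational(4, 255)) = Rational(-1184, 255)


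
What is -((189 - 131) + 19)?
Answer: -77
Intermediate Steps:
-((189 - 131) + 19) = -(58 + 19) = -1*77 = -77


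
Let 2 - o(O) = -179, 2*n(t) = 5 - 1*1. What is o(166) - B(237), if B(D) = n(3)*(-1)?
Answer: 183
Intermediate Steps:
n(t) = 2 (n(t) = (5 - 1*1)/2 = (5 - 1)/2 = (1/2)*4 = 2)
o(O) = 181 (o(O) = 2 - 1*(-179) = 2 + 179 = 181)
B(D) = -2 (B(D) = 2*(-1) = -2)
o(166) - B(237) = 181 - 1*(-2) = 181 + 2 = 183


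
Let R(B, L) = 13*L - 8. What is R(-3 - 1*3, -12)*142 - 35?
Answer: -23323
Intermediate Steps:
R(B, L) = -8 + 13*L
R(-3 - 1*3, -12)*142 - 35 = (-8 + 13*(-12))*142 - 35 = (-8 - 156)*142 - 35 = -164*142 - 35 = -23288 - 35 = -23323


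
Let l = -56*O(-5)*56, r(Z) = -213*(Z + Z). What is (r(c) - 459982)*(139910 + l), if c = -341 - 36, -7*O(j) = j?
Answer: -41215644600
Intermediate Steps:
O(j) = -j/7
c = -377
r(Z) = -426*Z
l = -2240 (l = -(-8)*(-5)*56 = -56*5/7*56 = -40*56 = -2240)
(r(c) - 459982)*(139910 + l) = (-426*(-377) - 459982)*(139910 - 2240) = (160602 - 459982)*137670 = -299380*137670 = -41215644600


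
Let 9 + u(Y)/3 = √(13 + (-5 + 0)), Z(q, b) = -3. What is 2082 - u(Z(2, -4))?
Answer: 2109 - 6*√2 ≈ 2100.5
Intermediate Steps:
u(Y) = -27 + 6*√2 (u(Y) = -27 + 3*√(13 + (-5 + 0)) = -27 + 3*√(13 - 5) = -27 + 3*√8 = -27 + 3*(2*√2) = -27 + 6*√2)
2082 - u(Z(2, -4)) = 2082 - (-27 + 6*√2) = 2082 + (27 - 6*√2) = 2109 - 6*√2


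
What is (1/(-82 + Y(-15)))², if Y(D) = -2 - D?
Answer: 1/4761 ≈ 0.00021004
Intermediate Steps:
(1/(-82 + Y(-15)))² = (1/(-82 + (-2 - 1*(-15))))² = (1/(-82 + (-2 + 15)))² = (1/(-82 + 13))² = (1/(-69))² = (-1/69)² = 1/4761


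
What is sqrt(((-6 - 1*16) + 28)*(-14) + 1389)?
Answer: 3*sqrt(145) ≈ 36.125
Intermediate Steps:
sqrt(((-6 - 1*16) + 28)*(-14) + 1389) = sqrt(((-6 - 16) + 28)*(-14) + 1389) = sqrt((-22 + 28)*(-14) + 1389) = sqrt(6*(-14) + 1389) = sqrt(-84 + 1389) = sqrt(1305) = 3*sqrt(145)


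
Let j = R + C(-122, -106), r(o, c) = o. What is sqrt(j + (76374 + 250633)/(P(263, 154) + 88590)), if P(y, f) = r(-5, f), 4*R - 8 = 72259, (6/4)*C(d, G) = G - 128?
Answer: sqrt(562320144966055)/177170 ≈ 133.84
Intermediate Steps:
C(d, G) = -256/3 + 2*G/3 (C(d, G) = 2*(G - 128)/3 = 2*(-128 + G)/3 = -256/3 + 2*G/3)
R = 72267/4 (R = 2 + (1/4)*72259 = 2 + 72259/4 = 72267/4 ≈ 18067.)
j = 71643/4 (j = 72267/4 + (-256/3 + (2/3)*(-106)) = 72267/4 + (-256/3 - 212/3) = 72267/4 - 156 = 71643/4 ≈ 17911.)
P(y, f) = -5
sqrt(j + (76374 + 250633)/(P(263, 154) + 88590)) = sqrt(71643/4 + (76374 + 250633)/(-5 + 88590)) = sqrt(71643/4 + 327007/88585) = sqrt(6347803183/354340) = sqrt(562320144966055)/177170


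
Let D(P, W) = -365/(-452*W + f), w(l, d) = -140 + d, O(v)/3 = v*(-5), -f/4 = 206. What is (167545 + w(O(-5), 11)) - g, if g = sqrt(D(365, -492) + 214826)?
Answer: 167416 - 13*sqrt(623997496218)/22156 ≈ 1.6695e+5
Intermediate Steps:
f = -824 (f = -4*206 = -824)
O(v) = -15*v (O(v) = 3*(v*(-5)) = 3*(-5*v) = -15*v)
D(P, W) = -365/(-824 - 452*W) (D(P, W) = -365/(-452*W - 824) = -365/(-824 - 452*W))
g = 13*sqrt(623997496218)/22156 (g = sqrt(365/(4*(206 + 113*(-492))) + 214826) = sqrt(365/(4*(206 - 55596)) + 214826) = sqrt((365/4)/(-55390) + 214826) = sqrt((365/4)*(-1/55390) + 214826) = sqrt(-73/44312 + 214826) = sqrt(9519369639/44312) = 13*sqrt(623997496218)/22156 ≈ 463.49)
(167545 + w(O(-5), 11)) - g = (167545 + (-140 + 11)) - 13*sqrt(623997496218)/22156 = (167545 - 129) - 13*sqrt(623997496218)/22156 = 167416 - 13*sqrt(623997496218)/22156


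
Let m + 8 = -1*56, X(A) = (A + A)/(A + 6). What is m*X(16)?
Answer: -1024/11 ≈ -93.091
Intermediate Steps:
X(A) = 2*A/(6 + A) (X(A) = (2*A)/(6 + A) = 2*A/(6 + A))
m = -64 (m = -8 - 1*56 = -8 - 56 = -64)
m*X(16) = -128*16/(6 + 16) = -128*16/22 = -64*16/11 = -1024/11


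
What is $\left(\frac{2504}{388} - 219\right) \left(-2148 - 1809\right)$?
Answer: $\frac{81581469}{97} \approx 8.4105 \cdot 10^{5}$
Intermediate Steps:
$\left(\frac{2504}{388} - 219\right) \left(-2148 - 1809\right) = \left(2504 \cdot \frac{1}{388} - 219\right) \left(-3957\right) = \left(\frac{626}{97} - 219\right) \left(-3957\right) = \left(- \frac{20617}{97}\right) \left(-3957\right) = \frac{81581469}{97}$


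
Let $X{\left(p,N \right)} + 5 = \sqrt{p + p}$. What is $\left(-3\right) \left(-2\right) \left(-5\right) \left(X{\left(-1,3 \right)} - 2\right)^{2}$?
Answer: $-1410 + 420 i \sqrt{2} \approx -1410.0 + 593.97 i$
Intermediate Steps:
$X{\left(p,N \right)} = -5 + \sqrt{2} \sqrt{p}$ ($X{\left(p,N \right)} = -5 + \sqrt{p + p} = -5 + \sqrt{2 p} = -5 + \sqrt{2} \sqrt{p}$)
$\left(-3\right) \left(-2\right) \left(-5\right) \left(X{\left(-1,3 \right)} - 2\right)^{2} = \left(-3\right) \left(-2\right) \left(-5\right) \left(\left(-5 + \sqrt{2} \sqrt{-1}\right) - 2\right)^{2} = 6 \left(-5\right) \left(\left(-5 + \sqrt{2} i\right) - 2\right)^{2} = - 30 \left(\left(-5 + i \sqrt{2}\right) - 2\right)^{2} = - 30 \left(-7 + i \sqrt{2}\right)^{2}$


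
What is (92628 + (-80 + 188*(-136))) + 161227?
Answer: 228207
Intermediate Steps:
(92628 + (-80 + 188*(-136))) + 161227 = (92628 + (-80 - 25568)) + 161227 = (92628 - 25648) + 161227 = 66980 + 161227 = 228207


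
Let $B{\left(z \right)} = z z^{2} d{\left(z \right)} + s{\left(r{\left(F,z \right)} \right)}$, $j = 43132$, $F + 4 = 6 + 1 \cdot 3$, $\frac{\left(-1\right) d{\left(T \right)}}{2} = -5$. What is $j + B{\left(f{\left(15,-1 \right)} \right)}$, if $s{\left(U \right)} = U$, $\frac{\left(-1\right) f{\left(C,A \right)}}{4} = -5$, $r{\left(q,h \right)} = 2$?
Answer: $123134$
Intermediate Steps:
$d{\left(T \right)} = 10$ ($d{\left(T \right)} = \left(-2\right) \left(-5\right) = 10$)
$F = 5$ ($F = -4 + \left(6 + 1 \cdot 3\right) = -4 + \left(6 + 3\right) = -4 + 9 = 5$)
$f{\left(C,A \right)} = 20$ ($f{\left(C,A \right)} = \left(-4\right) \left(-5\right) = 20$)
$B{\left(z \right)} = 2 + 10 z^{3}$ ($B{\left(z \right)} = z z^{2} \cdot 10 + 2 = z^{3} \cdot 10 + 2 = 10 z^{3} + 2 = 2 + 10 z^{3}$)
$j + B{\left(f{\left(15,-1 \right)} \right)} = 43132 + \left(2 + 10 \cdot 20^{3}\right) = 43132 + \left(2 + 10 \cdot 8000\right) = 43132 + \left(2 + 80000\right) = 43132 + 80002 = 123134$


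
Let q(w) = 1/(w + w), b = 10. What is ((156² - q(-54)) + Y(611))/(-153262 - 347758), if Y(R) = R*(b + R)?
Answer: -43606837/54110160 ≈ -0.80589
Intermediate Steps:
Y(R) = R*(10 + R)
q(w) = 1/(2*w)
((156² - q(-54)) + Y(611))/(-153262 - 347758) = ((156² - 1/(2*(-54))) + 611*(10 + 611))/(-153262 - 347758) = ((24336 - (-1)/(2*54)) + 611*621)/(-501020) = ((24336 - 1*(-1/108)) + 379431)*(-1/501020) = ((24336 + 1/108) + 379431)*(-1/501020) = (2628289/108 + 379431)*(-1/501020) = (43606837/108)*(-1/501020) = -43606837/54110160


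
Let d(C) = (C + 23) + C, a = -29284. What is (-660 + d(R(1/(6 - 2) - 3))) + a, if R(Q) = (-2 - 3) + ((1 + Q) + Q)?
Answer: -29940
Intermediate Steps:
R(Q) = -4 + 2*Q (R(Q) = -5 + (1 + 2*Q) = -4 + 2*Q)
d(C) = 23 + 2*C (d(C) = (23 + C) + C = 23 + 2*C)
(-660 + d(R(1/(6 - 2) - 3))) + a = (-660 + (23 + 2*(-4 + 2*(1/(6 - 2) - 3)))) - 29284 = (-660 + (23 + 2*(-4 + 2*(1/4 - 3)))) - 29284 = (-660 + (23 + 2*(-4 + 2*(-11/4)))) - 29284 = (-660 + (23 + 2*(-4 - 11/2))) - 29284 = (-660 + (23 + 2*(-19/2))) - 29284 = (-660 + (23 - 19)) - 29284 = (-660 + 4) - 29284 = -656 - 29284 = -29940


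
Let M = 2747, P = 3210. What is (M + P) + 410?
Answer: 6367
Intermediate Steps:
(M + P) + 410 = (2747 + 3210) + 410 = 5957 + 410 = 6367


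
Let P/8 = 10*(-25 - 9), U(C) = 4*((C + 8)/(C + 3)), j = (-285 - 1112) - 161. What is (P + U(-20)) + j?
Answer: -72678/17 ≈ -4275.2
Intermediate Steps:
j = -1558 (j = -1397 - 161 = -1558)
U(C) = 4*(8 + C)/(3 + C) (U(C) = 4*((8 + C)/(3 + C)) = 4*(8 + C)/(3 + C))
P = -2720 (P = 8*(10*(-25 - 9)) = 8*(10*(-34)) = 8*(-340) = -2720)
(P + U(-20)) + j = (-2720 + 4*(8 - 20)/(3 - 20)) - 1558 = (-2720 + 4*(-12)/(-17)) - 1558 = (-2720 + 4*(-1/17)*(-12)) - 1558 = (-2720 + 48/17) - 1558 = -46192/17 - 1558 = -72678/17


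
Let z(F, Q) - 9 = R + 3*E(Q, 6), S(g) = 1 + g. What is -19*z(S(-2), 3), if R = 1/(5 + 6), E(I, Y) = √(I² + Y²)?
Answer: -1900/11 - 171*√5 ≈ -555.09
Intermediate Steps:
R = 1/11 ≈ 0.090909
z(F, Q) = 100/11 + 3*√(36 + Q²) (z(F, Q) = 9 + (1/11 + 3*√(Q² + 6²)) = 9 + (1/11 + 3*√(Q² + 36)) = 9 + (1/11 + 3*√(36 + Q²)) = 100/11 + 3*√(36 + Q²))
-19*z(S(-2), 3) = -19*(100/11 + 3*√(36 + 3²)) = -19*(100/11 + 3*√(36 + 9)) = -19*(100/11 + 3*√45) = -19*(100/11 + 3*(3*√5)) = -19*(100/11 + 9*√5) = -1900/11 - 171*√5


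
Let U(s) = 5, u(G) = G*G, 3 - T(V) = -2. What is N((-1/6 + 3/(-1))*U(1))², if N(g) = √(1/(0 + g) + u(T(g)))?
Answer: 2369/95 ≈ 24.937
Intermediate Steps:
T(V) = 5 (T(V) = 3 - 1*(-2) = 3 + 2 = 5)
u(G) = G²
N(g) = √(25 + 1/g) (N(g) = √(1/(0 + g) + 5²) = √(1/g + 25) = √(25 + 1/g))
N((-1/6 + 3/(-1))*U(1))² = (√(25 + 1/((-1/6 + 3/(-1))*5)))² = (√(25 + 1/((-1*⅙ + 3*(-1))*5)))² = (√(25 + 1/((-⅙ - 3)*5)))² = (√(25 + 1/(-19/6*5)))² = (√(25 + 1/(-95/6)))² = (√(25 - 6/95))² = (√(2369/95))² = (√225055/95)² = 2369/95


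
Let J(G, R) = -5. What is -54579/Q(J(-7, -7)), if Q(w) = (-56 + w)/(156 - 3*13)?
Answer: 6385743/61 ≈ 1.0468e+5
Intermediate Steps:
Q(w) = -56/117 + w/117 (Q(w) = (-56 + w)/(156 - 39) = (-56 + w)/117 = (-56 + w)*(1/117) = -56/117 + w/117)
-54579/Q(J(-7, -7)) = -54579/(-56/117 + (1/117)*(-5)) = -54579/(-56/117 - 5/117) = -54579/(-61/117) = -54579*(-117/61) = 6385743/61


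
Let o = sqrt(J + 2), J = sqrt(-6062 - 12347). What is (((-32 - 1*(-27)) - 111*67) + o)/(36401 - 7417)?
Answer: -3721/14492 + sqrt(2 + I*sqrt(18409))/28984 ≈ -0.25648 + 0.00028209*I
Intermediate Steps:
J = I*sqrt(18409) (J = sqrt(-18409) = I*sqrt(18409) ≈ 135.68*I)
o = sqrt(2 + I*sqrt(18409)) (o = sqrt(I*sqrt(18409) + 2) = sqrt(2 + I*sqrt(18409)) ≈ 8.2974 + 8.176*I)
(((-32 - 1*(-27)) - 111*67) + o)/(36401 - 7417) = (((-32 - 1*(-27)) - 111*67) + sqrt(2 + I*sqrt(18409)))/(36401 - 7417) = (((-32 + 27) - 7437) + sqrt(2 + I*sqrt(18409)))/28984 = ((-5 - 7437) + sqrt(2 + I*sqrt(18409)))*(1/28984) = (-7442 + sqrt(2 + I*sqrt(18409)))*(1/28984) = -3721/14492 + sqrt(2 + I*sqrt(18409))/28984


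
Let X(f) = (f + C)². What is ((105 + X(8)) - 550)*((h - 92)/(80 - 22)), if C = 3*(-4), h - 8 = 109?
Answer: -10725/58 ≈ -184.91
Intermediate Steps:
h = 117 (h = 8 + 109 = 117)
C = -12
X(f) = (-12 + f)² (X(f) = (f - 12)² = (-12 + f)²)
((105 + X(8)) - 550)*((h - 92)/(80 - 22)) = ((105 + (-12 + 8)²) - 550)*((117 - 92)/(80 - 22)) = ((105 + (-4)²) - 550)*(25/58) = ((105 + 16) - 550)*(25*(1/58)) = (121 - 550)*(25/58) = -429*25/58 = -10725/58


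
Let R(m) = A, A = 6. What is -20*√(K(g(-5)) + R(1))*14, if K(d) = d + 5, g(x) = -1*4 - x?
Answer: -560*√3 ≈ -969.95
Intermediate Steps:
R(m) = 6
g(x) = -4 - x
K(d) = 5 + d
-20*√(K(g(-5)) + R(1))*14 = -20*√((5 + (-4 - 1*(-5))) + 6)*14 = -20*√((5 + (-4 + 5)) + 6)*14 = -20*√((5 + 1) + 6)*14 = -20*√(6 + 6)*14 = -40*√3*14 = -560*√3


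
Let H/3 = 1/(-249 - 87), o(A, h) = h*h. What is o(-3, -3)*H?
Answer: -9/112 ≈ -0.080357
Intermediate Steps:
o(A, h) = h²
H = -1/112 (H = 3/(-249 - 87) = 3/(-336) = 3*(-1/336) = -1/112 ≈ -0.0089286)
o(-3, -3)*H = (-3)²*(-1/112) = 9*(-1/112) = -9/112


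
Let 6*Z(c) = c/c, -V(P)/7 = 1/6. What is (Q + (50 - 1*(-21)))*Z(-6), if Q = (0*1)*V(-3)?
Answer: 71/6 ≈ 11.833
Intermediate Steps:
V(P) = -7/6
Z(c) = ⅙ (Z(c) = (c/c)/6 = (⅙)*1 = ⅙)
Q = 0 (Q = (0*1)*(-7/6) = 0*(-7/6) = 0)
(Q + (50 - 1*(-21)))*Z(-6) = (0 + (50 - 1*(-21)))*(⅙) = (0 + (50 + 21))*(⅙) = (0 + 71)*(⅙) = 71*(⅙) = 71/6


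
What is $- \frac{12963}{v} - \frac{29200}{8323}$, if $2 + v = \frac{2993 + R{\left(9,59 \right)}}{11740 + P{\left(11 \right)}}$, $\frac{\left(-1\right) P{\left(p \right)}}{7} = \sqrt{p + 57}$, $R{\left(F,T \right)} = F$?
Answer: $\frac{6481327272547136}{872531625847} + \frac{136202241 \sqrt{17}}{104833789} \approx 7433.5$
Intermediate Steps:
$P{\left(p \right)} = - 7 \sqrt{57 + p}$ ($P{\left(p \right)} = - 7 \sqrt{p + 57} = - 7 \sqrt{57 + p}$)
$v = -2 + \frac{3002}{11740 - 14 \sqrt{17}}$ ($v = -2 + \frac{2993 + 9}{11740 - 7 \sqrt{57 + 11}} = -2 + \frac{3002}{11740 - 7 \sqrt{68}} = -2 + \frac{3002}{11740 - 7 \cdot 2 \sqrt{17}} = -2 + \frac{3002}{11740 - 14 \sqrt{17}} \approx -1.743$)
$- \frac{12963}{v} - \frac{29200}{8323} = - \frac{12963}{- \frac{60101264}{34456067} + \frac{10507 \sqrt{17}}{34456067}} - \frac{29200}{8323} = - \frac{29200}{8323} - \frac{12963}{- \frac{60101264}{34456067} + \frac{10507 \sqrt{17}}{34456067}}$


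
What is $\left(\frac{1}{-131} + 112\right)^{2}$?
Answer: $\frac{215238241}{17161} \approx 12542.0$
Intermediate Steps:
$\left(\frac{1}{-131} + 112\right)^{2} = \left(- \frac{1}{131} + 112\right)^{2} = \left(\frac{14671}{131}\right)^{2} = \frac{215238241}{17161}$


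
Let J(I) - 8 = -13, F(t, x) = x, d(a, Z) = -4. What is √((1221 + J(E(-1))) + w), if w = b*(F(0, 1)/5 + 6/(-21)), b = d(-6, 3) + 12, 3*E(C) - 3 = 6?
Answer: 2*√372190/35 ≈ 34.861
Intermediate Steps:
E(C) = 3 (E(C) = 1 + (⅓)*6 = 1 + 2 = 3)
J(I) = -5 (J(I) = 8 - 13 = -5)
b = 8 (b = -4 + 12 = 8)
w = -24/35 (w = 8*(1/5 + 6/(-21)) = 8*(1*(⅕) + 6*(-1/21)) = 8*(⅕ - 2/7) = 8*(-3/35) = -24/35 ≈ -0.68571)
√((1221 + J(E(-1))) + w) = √((1221 - 5) - 24/35) = √(1216 - 24/35) = √(42536/35) = 2*√372190/35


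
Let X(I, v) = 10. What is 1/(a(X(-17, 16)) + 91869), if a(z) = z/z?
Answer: 1/91870 ≈ 1.0885e-5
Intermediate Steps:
a(z) = 1
1/(a(X(-17, 16)) + 91869) = 1/(1 + 91869) = 1/91870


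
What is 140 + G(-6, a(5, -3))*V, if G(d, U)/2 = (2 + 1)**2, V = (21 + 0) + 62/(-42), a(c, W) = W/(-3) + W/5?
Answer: 3440/7 ≈ 491.43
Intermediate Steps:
a(c, W) = -2*W/15 (a(c, W) = W*(-1/3) + W*(1/5) = -W/3 + W/5 = -2*W/15)
V = 410/21 (V = 21 + 62*(-1/42) = 21 - 31/21 = 410/21 ≈ 19.524)
G(d, U) = 18 (G(d, U) = 2*(2 + 1)**2 = 2*3**2 = 2*9 = 18)
140 + G(-6, a(5, -3))*V = 140 + 18*(410/21) = 140 + 2460/7 = 3440/7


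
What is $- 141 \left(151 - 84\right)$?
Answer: $-9447$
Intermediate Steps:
$- 141 \left(151 - 84\right) = \left(-141\right) 67 = -9447$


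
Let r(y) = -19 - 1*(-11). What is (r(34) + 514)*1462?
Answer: 739772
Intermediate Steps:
r(y) = -8 (r(y) = -19 + 11 = -8)
(r(34) + 514)*1462 = (-8 + 514)*1462 = 506*1462 = 739772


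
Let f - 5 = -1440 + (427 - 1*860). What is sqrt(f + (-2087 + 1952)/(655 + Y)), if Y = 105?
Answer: I*sqrt(10790594)/76 ≈ 43.222*I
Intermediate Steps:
f = -1868 (f = 5 + (-1440 + (427 - 1*860)) = 5 + (-1440 + (427 - 860)) = 5 + (-1440 - 433) = 5 - 1873 = -1868)
sqrt(f + (-2087 + 1952)/(655 + Y)) = sqrt(-1868 + (-2087 + 1952)/(655 + 105)) = sqrt(-1868 - 135/760) = sqrt(-1868 - 135*1/760) = sqrt(-1868 - 27/152) = sqrt(-283963/152) = I*sqrt(10790594)/76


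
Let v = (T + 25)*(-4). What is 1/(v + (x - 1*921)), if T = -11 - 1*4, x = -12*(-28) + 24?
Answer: -1/601 ≈ -0.0016639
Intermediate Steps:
x = 360 (x = 336 + 24 = 360)
T = -15 (T = -11 - 4 = -15)
v = -40 (v = (-15 + 25)*(-4) = 10*(-4) = -40)
1/(v + (x - 1*921)) = 1/(-40 + (360 - 1*921)) = 1/(-40 + (360 - 921)) = 1/(-40 - 561) = 1/(-601) = -1/601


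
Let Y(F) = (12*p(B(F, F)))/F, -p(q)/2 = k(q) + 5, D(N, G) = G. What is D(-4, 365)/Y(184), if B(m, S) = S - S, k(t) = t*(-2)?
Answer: -1679/3 ≈ -559.67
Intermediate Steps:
k(t) = -2*t
B(m, S) = 0
p(q) = -10 + 4*q (p(q) = -2*(-2*q + 5) = -2*(5 - 2*q) = -10 + 4*q)
Y(F) = -120/F (Y(F) = (12*(-10 + 4*0))/F = (12*(-10 + 0))/F = (12*(-10))/F = -120/F)
D(-4, 365)/Y(184) = 365/((-120/184)) = 365/((-120*1/184)) = 365/(-15/23) = 365*(-23/15) = -1679/3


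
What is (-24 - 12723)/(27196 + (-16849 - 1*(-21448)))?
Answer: -12747/31795 ≈ -0.40091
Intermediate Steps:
(-24 - 12723)/(27196 + (-16849 - 1*(-21448))) = -12747/(27196 + (-16849 + 21448)) = -12747/(27196 + 4599) = -12747/31795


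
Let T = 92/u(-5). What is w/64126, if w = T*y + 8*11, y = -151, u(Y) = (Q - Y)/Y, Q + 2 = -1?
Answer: 17409/32063 ≈ 0.54296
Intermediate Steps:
Q = -3 (Q = -2 - 1 = -3)
u(Y) = (-3 - Y)/Y
T = -230 (T = 92/(((-3 - 1*(-5))/(-5))) = 92/((-(-3 + 5)/5)) = 92/((-1/5*2)) = 92/(-2/5) = 92*(-5/2) = -230)
w = 34818 (w = -230*(-151) + 8*11 = 34730 + 88 = 34818)
w/64126 = 34818/64126 = 34818*(1/64126) = 17409/32063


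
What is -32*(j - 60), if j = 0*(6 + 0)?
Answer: 1920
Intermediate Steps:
j = 0 (j = 0*6 = 0)
-32*(j - 60) = -32*(0 - 60) = -32*(-60) = 1920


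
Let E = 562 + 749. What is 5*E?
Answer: 6555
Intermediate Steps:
E = 1311
5*E = 5*1311 = 6555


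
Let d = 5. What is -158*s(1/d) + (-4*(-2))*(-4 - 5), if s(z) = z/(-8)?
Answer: -1361/20 ≈ -68.050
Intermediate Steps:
s(z) = -z/8 (s(z) = z*(-⅛) = -z/8)
-158*s(1/d) + (-4*(-2))*(-4 - 5) = -(-79)/(4*5) + (-4*(-2))*(-4 - 5) = -(-79)/(4*5) + 8*(-9) = -158*(-1/40) - 72 = 79/20 - 72 = -1361/20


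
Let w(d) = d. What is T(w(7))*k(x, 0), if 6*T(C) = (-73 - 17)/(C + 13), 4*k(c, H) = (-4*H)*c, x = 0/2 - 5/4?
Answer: 0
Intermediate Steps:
x = -5/4 (x = 0*(1/2) - 5*1/4 = 0 - 5/4 = -5/4 ≈ -1.2500)
k(c, H) = -H*c (k(c, H) = ((-4*H)*c)/4 = (-4*H*c)/4 = -H*c)
T(C) = -15/(13 + C) (T(C) = ((-73 - 17)/(C + 13))/6 = (-90/(13 + C))/6 = -15/(13 + C))
T(w(7))*k(x, 0) = (-15/(13 + 7))*(-1*0*(-5/4)) = -15/20*0 = -15*1/20*0 = -3/4*0 = 0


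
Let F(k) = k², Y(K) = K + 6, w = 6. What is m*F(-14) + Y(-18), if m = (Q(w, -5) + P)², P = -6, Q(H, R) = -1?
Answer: 9592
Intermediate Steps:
Y(K) = 6 + K
m = 49 (m = (-1 - 6)² = (-7)² = 49)
m*F(-14) + Y(-18) = 49*(-14)² + (6 - 18) = 49*196 - 12 = 9604 - 12 = 9592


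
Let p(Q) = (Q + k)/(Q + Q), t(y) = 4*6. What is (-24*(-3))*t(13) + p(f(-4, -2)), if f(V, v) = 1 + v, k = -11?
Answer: 1734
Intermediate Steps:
t(y) = 24
p(Q) = (-11 + Q)/(2*Q) (p(Q) = (Q - 11)/(Q + Q) = (-11 + Q)/((2*Q)) = (-11 + Q)*(1/(2*Q)) = (-11 + Q)/(2*Q))
(-24*(-3))*t(13) + p(f(-4, -2)) = -24*(-3)*24 + (-11 + (1 - 2))/(2*(1 - 2)) = 72*24 + (½)*(-11 - 1)/(-1) = 1728 + (½)*(-1)*(-12) = 1728 + 6 = 1734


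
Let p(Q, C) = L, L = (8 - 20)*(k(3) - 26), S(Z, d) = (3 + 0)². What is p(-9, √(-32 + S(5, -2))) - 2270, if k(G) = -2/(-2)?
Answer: -1970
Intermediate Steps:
S(Z, d) = 9 (S(Z, d) = 3² = 9)
k(G) = 1 (k(G) = -2*(-½) = 1)
L = 300 (L = (8 - 20)*(1 - 26) = -12*(-25) = 300)
p(Q, C) = 300
p(-9, √(-32 + S(5, -2))) - 2270 = 300 - 2270 = -1970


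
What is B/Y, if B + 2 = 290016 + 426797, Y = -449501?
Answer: -716811/449501 ≈ -1.5947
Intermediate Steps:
B = 716811 (B = -2 + (290016 + 426797) = -2 + 716813 = 716811)
B/Y = 716811/(-449501) = 716811*(-1/449501) = -716811/449501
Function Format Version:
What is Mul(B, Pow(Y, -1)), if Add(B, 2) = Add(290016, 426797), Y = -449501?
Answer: Rational(-716811, 449501) ≈ -1.5947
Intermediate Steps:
B = 716811 (B = Add(-2, Add(290016, 426797)) = Add(-2, 716813) = 716811)
Mul(B, Pow(Y, -1)) = Mul(716811, Pow(-449501, -1)) = Mul(716811, Rational(-1, 449501)) = Rational(-716811, 449501)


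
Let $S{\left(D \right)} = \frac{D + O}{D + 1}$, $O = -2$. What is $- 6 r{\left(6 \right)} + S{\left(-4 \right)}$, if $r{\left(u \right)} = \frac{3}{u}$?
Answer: $-1$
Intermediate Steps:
$S{\left(D \right)} = \frac{-2 + D}{1 + D}$ ($S{\left(D \right)} = \frac{D - 2}{D + 1} = \frac{-2 + D}{1 + D}$)
$- 6 r{\left(6 \right)} + S{\left(-4 \right)} = - 6 \cdot \frac{3}{6} + \frac{-2 - 4}{1 - 4} = - 6 \cdot 3 \cdot \frac{1}{6} + \frac{1}{-3} \left(-6\right) = \left(-6\right) \frac{1}{2} - -2 = -3 + 2 = -1$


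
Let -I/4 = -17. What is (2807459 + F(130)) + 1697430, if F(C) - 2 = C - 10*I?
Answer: 4504341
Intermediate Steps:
I = 68 (I = -4*(-17) = 68)
F(C) = -678 + C (F(C) = 2 + (C - 10*68) = 2 + (C - 680) = 2 + (-680 + C) = -678 + C)
(2807459 + F(130)) + 1697430 = (2807459 + (-678 + 130)) + 1697430 = (2807459 - 548) + 1697430 = 2806911 + 1697430 = 4504341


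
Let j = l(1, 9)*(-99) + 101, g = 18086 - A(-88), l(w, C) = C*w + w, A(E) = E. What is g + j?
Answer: 17285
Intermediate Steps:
l(w, C) = w + C*w
g = 18174 (g = 18086 - 1*(-88) = 18086 + 88 = 18174)
j = -889 (j = (1*(1 + 9))*(-99) + 101 = (1*10)*(-99) + 101 = 10*(-99) + 101 = -990 + 101 = -889)
g + j = 18174 - 889 = 17285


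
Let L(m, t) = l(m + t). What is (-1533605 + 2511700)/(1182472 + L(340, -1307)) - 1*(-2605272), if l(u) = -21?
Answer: 3080607459767/1182451 ≈ 2.6053e+6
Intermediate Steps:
L(m, t) = -21
(-1533605 + 2511700)/(1182472 + L(340, -1307)) - 1*(-2605272) = (-1533605 + 2511700)/(1182472 - 21) - 1*(-2605272) = 978095/1182451 + 2605272 = 3080607459767/1182451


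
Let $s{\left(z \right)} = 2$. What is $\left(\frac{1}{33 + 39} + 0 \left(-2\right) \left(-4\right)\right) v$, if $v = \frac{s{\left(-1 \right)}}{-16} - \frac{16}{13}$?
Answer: $- \frac{47}{2496} \approx -0.01883$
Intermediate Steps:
$v = - \frac{141}{104}$ ($v = \frac{2}{-16} - \frac{16}{13} = 2 \left(- \frac{1}{16}\right) - \frac{16}{13} = - \frac{1}{8} - \frac{16}{13} = - \frac{141}{104} \approx -1.3558$)
$\left(\frac{1}{33 + 39} + 0 \left(-2\right) \left(-4\right)\right) v = \left(\frac{1}{33 + 39} + 0 \left(-2\right) \left(-4\right)\right) \left(- \frac{141}{104}\right) = \left(\frac{1}{72} + 0 \left(-4\right)\right) \left(- \frac{141}{104}\right) = \left(\frac{1}{72} + 0\right) \left(- \frac{141}{104}\right) = \frac{1}{72} \left(- \frac{141}{104}\right) = - \frac{47}{2496}$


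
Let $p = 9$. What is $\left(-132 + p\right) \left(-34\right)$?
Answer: $4182$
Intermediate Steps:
$\left(-132 + p\right) \left(-34\right) = \left(-132 + 9\right) \left(-34\right) = \left(-123\right) \left(-34\right) = 4182$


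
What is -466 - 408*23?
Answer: -9850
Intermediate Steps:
-466 - 408*23 = -466 - 1*9384 = -466 - 9384 = -9850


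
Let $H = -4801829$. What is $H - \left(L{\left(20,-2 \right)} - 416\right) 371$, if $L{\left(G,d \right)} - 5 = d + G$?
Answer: $-4656026$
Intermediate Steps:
$L{\left(G,d \right)} = 5 + G + d$ ($L{\left(G,d \right)} = 5 + \left(d + G\right) = 5 + \left(G + d\right) = 5 + G + d$)
$H - \left(L{\left(20,-2 \right)} - 416\right) 371 = -4801829 - \left(\left(5 + 20 - 2\right) - 416\right) 371 = -4801829 - \left(23 - 416\right) 371 = -4801829 - \left(-393\right) 371 = -4801829 - -145803 = -4801829 + 145803 = -4656026$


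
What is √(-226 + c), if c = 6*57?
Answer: 2*√29 ≈ 10.770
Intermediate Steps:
c = 342
√(-226 + c) = √(-226 + 342) = √116 = 2*√29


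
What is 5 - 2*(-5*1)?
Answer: 15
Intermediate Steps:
5 - 2*(-5*1) = 5 - (-10) = 5 - 2*(-5) = 5 + 10 = 15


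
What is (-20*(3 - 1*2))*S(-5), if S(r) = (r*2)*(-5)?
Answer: -1000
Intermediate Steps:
S(r) = -10*r (S(r) = (2*r)*(-5) = -10*r)
(-20*(3 - 1*2))*S(-5) = (-20*(3 - 1*2))*(-10*(-5)) = -20*(3 - 2)*50 = -20*1*50 = -20*50 = -1000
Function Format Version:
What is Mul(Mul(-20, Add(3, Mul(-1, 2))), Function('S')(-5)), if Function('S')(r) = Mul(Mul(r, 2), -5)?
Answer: -1000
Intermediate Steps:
Function('S')(r) = Mul(-10, r) (Function('S')(r) = Mul(Mul(2, r), -5) = Mul(-10, r))
Mul(Mul(-20, Add(3, Mul(-1, 2))), Function('S')(-5)) = Mul(Mul(-20, Add(3, Mul(-1, 2))), Mul(-10, -5)) = Mul(Mul(-20, Add(3, -2)), 50) = Mul(Mul(-20, 1), 50) = Mul(-20, 50) = -1000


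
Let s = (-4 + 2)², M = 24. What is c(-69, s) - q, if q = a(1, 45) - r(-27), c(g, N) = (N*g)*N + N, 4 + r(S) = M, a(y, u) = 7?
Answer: -1087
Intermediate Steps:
r(S) = 20 (r(S) = -4 + 24 = 20)
s = 4 (s = (-2)² = 4)
c(g, N) = N + g*N² (c(g, N) = g*N² + N = N + g*N²)
q = -13 (q = 7 - 1*20 = 7 - 20 = -13)
c(-69, s) - q = 4*(1 + 4*(-69)) - 1*(-13) = 4*(1 - 276) + 13 = 4*(-275) + 13 = -1100 + 13 = -1087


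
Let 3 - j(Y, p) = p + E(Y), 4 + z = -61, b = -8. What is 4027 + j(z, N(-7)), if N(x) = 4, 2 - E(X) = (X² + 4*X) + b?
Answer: 7981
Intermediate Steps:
E(X) = 10 - X² - 4*X (E(X) = 2 - ((X² + 4*X) - 8) = 2 - (-8 + X² + 4*X) = 2 + (8 - X² - 4*X) = 10 - X² - 4*X)
z = -65 (z = -4 - 61 = -65)
j(Y, p) = -7 + Y² - p + 4*Y (j(Y, p) = 3 - (p + (10 - Y² - 4*Y)) = 3 - (10 + p - Y² - 4*Y) = 3 + (-10 + Y² - p + 4*Y) = -7 + Y² - p + 4*Y)
4027 + j(z, N(-7)) = 4027 + (-7 + (-65)² - 1*4 + 4*(-65)) = 4027 + (-7 + 4225 - 4 - 260) = 4027 + 3954 = 7981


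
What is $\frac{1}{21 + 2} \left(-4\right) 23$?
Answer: $-4$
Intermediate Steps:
$\frac{1}{21 + 2} \left(-4\right) 23 = \frac{1}{23} \left(-4\right) 23 = \left(- \frac{4}{23}\right) 23 = -4$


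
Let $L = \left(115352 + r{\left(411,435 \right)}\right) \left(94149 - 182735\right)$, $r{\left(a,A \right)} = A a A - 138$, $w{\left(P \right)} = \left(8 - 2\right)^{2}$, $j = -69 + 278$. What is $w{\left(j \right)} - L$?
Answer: $6899670231790$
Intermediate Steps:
$j = 209$
$w{\left(P \right)} = 36$ ($w{\left(P \right)} = 6^{2} = 36$)
$r{\left(a,A \right)} = -138 + a A^{2}$ ($r{\left(a,A \right)} = a A^{2} - 138 = -138 + a A^{2}$)
$L = -6899670231754$ ($L = \left(115352 - \left(138 - 411 \cdot 435^{2}\right)\right) \left(94149 - 182735\right) = \left(115352 + \left(-138 + 411 \cdot 189225\right)\right) \left(-88586\right) = \left(115352 + \left(-138 + 77771475\right)\right) \left(-88586\right) = \left(115352 + 77771337\right) \left(-88586\right) = 77886689 \left(-88586\right) = -6899670231754$)
$w{\left(j \right)} - L = 36 - -6899670231754 = 36 + 6899670231754 = 6899670231790$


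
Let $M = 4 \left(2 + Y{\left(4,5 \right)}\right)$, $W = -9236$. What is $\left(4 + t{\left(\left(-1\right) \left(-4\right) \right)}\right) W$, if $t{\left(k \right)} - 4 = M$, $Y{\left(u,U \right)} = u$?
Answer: $-295552$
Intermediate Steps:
$M = 24$ ($M = 4 \left(2 + 4\right) = 4 \cdot 6 = 24$)
$t{\left(k \right)} = 28$ ($t{\left(k \right)} = 4 + 24 = 28$)
$\left(4 + t{\left(\left(-1\right) \left(-4\right) \right)}\right) W = \left(4 + 28\right) \left(-9236\right) = 32 \left(-9236\right) = -295552$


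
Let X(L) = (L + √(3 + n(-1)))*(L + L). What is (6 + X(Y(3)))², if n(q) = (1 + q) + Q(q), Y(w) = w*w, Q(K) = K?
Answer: 28872 + 6048*√2 ≈ 37425.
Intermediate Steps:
Y(w) = w²
n(q) = 1 + 2*q (n(q) = (1 + q) + q = 1 + 2*q)
X(L) = 2*L*(L + √2) (X(L) = (L + √(3 + (1 + 2*(-1))))*(L + L) = (L + √(3 + (1 - 2)))*(2*L) = (L + √(3 - 1))*(2*L) = (L + √2)*(2*L) = 2*L*(L + √2))
(6 + X(Y(3)))² = (6 + 2*3²*(3² + √2))² = (6 + 2*9*(9 + √2))² = (6 + (162 + 18*√2))² = (168 + 18*√2)²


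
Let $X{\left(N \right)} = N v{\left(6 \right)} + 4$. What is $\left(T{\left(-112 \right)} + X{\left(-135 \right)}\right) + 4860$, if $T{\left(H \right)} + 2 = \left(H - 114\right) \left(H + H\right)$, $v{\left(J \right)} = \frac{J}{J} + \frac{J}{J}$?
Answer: $55216$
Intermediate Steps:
$v{\left(J \right)} = 2$ ($v{\left(J \right)} = 1 + 1 = 2$)
$T{\left(H \right)} = -2 + 2 H \left(-114 + H\right)$ ($T{\left(H \right)} = -2 + \left(H - 114\right) \left(H + H\right) = -2 + \left(-114 + H\right) 2 H = -2 + 2 H \left(-114 + H\right)$)
$X{\left(N \right)} = 4 + 2 N$ ($X{\left(N \right)} = N 2 + 4 = 2 N + 4 = 4 + 2 N$)
$\left(T{\left(-112 \right)} + X{\left(-135 \right)}\right) + 4860 = \left(\left(-2 - -25536 + 2 \left(-112\right)^{2}\right) + \left(4 + 2 \left(-135\right)\right)\right) + 4860 = \left(\left(-2 + 25536 + 2 \cdot 12544\right) + \left(4 - 270\right)\right) + 4860 = \left(\left(-2 + 25536 + 25088\right) - 266\right) + 4860 = \left(50622 - 266\right) + 4860 = 50356 + 4860 = 55216$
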